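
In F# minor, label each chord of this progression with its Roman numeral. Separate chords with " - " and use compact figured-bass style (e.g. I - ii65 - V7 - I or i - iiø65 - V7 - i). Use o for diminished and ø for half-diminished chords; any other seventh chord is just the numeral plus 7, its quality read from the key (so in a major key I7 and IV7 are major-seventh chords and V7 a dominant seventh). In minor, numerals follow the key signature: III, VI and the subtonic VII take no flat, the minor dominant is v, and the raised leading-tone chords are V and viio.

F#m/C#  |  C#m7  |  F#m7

i64 - v7 - i7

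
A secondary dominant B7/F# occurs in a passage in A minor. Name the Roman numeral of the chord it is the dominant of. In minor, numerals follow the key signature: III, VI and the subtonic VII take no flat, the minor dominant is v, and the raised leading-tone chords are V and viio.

The chord is a dominant seventh chord on B.
A dominant resolves down a perfect fifth: B → E. In A minor, E is scale degree 5, i.e. V.

V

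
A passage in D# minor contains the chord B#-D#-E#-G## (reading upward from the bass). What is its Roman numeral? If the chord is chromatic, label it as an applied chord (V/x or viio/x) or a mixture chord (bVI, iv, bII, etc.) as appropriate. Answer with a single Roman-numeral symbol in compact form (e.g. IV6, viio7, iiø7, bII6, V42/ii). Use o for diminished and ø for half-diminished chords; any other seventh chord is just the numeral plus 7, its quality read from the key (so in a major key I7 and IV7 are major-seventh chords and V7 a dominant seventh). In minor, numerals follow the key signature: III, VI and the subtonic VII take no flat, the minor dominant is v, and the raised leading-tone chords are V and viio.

V43/V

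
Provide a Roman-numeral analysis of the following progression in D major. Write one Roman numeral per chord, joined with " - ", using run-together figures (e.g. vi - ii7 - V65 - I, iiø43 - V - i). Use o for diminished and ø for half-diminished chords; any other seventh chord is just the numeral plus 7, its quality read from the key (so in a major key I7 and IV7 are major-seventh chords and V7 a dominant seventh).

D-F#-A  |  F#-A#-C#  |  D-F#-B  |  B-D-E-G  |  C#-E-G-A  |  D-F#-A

I - V/vi - vi6 - ii43 - V65 - I

D-F#-A has root D, degree 1 in D major, so I.
F#-A#-C#: chromatic; F# is V of vi, so V/vi.
D-F#-B has root B, degree 6 in D major, so vi6.
B-D-E-G: root E is the supertonic; minor seventh chord there is ii43.
C#-E-G-A: dominant seventh chord on A = scale degree 5 → V65.
D-F#-A: major triad on D = scale degree 1 → I.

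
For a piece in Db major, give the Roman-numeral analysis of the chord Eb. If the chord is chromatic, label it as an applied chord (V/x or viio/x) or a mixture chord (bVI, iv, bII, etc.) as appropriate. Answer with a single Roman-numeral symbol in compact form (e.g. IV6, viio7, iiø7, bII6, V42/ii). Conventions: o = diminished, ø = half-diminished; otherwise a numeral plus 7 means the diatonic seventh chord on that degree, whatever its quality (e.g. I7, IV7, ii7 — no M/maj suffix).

V/V

Stacked in thirds the chord is Eb-G-Bb: a major triad on Eb.
Eb is not a diatonic chord root with this quality in Db major, but it lies a perfect fifth above Ab (V), so the chord functions as an applied dominant of V.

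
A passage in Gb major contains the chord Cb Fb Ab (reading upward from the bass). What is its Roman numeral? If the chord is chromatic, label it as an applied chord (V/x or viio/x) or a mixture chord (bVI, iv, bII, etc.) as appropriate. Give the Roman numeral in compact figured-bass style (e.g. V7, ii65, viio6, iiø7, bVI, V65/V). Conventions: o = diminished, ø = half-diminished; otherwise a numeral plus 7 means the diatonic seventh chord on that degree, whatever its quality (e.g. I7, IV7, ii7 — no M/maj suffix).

Stacked in thirds the chord is Fb-Ab-Cb: a major triad on Fb.
Fb is the lowered seventh degree of Gb major (diatonic 7 would be F). This is a major triad on the lowered seventh degree (the subtonic), borrowed from the parallel minor.
With Cb in the bass the chord is in second inversion, so the figured bass is 64.

bVII64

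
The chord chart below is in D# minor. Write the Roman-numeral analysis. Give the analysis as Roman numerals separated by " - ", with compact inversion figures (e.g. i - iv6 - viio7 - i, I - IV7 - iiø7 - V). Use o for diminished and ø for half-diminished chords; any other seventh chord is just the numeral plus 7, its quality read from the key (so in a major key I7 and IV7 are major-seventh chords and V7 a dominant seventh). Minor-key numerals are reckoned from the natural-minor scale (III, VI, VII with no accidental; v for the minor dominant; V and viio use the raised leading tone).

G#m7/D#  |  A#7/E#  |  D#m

G#m7/D# has root G#, degree 4 in D# minor, so iv43.
A#7/E#: root A# is the dominant; dominant seventh chord there is V43.
D#m has root D#, degree 1 in D# minor, so i.

iv43 - V43 - i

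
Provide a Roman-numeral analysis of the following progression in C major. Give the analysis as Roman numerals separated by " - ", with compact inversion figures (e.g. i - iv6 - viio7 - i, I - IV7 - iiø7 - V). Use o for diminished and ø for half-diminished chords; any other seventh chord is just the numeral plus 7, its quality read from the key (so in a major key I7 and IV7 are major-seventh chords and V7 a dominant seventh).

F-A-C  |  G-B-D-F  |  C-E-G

F-A-C: major triad on F = scale degree 4 → IV.
G-B-D-F: root G is the dominant; dominant seventh chord there is V7.
C-E-G: major triad on C = scale degree 1 → I.

IV - V7 - I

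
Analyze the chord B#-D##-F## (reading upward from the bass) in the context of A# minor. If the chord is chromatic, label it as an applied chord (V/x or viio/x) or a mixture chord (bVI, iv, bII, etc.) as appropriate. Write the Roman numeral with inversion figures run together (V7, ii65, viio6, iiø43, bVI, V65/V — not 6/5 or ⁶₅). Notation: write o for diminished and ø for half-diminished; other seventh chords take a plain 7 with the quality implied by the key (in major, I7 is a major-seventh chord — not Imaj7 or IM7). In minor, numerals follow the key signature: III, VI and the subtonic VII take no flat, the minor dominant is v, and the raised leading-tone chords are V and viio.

V/V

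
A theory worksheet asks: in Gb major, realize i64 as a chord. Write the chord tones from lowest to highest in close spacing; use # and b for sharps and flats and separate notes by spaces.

Db Gb Bbb

Scale degree 1 in Gb major is Gb; here the chord built on it is altered to a minor triad. i64 is the minor tonic, borrowed from the parallel minor.
So the chord is Gb-Bbb-Db.
The figured bass 64 indicates second inversion, placing the fifth (Db) in the bass: Db-Gb-Bbb.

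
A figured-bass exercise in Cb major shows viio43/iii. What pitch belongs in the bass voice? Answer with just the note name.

Ab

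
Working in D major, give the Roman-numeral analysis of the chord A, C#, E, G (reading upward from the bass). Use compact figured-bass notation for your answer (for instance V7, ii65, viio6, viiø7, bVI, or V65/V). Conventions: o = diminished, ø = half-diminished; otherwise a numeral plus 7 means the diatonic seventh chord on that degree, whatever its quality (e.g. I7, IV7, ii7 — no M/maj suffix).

Stacked in thirds the chord is A-C#-E-G: a dominant seventh chord on A.
In D major, A is the dominant; the diatonic dominant seventh chord there is V7.

V7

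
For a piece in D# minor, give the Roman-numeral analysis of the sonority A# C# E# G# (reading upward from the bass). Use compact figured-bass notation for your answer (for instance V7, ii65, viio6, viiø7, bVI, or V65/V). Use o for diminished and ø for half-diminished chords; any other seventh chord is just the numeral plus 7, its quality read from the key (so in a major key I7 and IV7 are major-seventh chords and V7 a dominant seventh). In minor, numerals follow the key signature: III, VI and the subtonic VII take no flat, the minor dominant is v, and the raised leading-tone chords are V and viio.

v7

The pitches A#-C#-E#-G# form a minor seventh chord rooted on A#.
A# is scale degree 5 in D# minor, and a minor seventh chord on that degree is written v7.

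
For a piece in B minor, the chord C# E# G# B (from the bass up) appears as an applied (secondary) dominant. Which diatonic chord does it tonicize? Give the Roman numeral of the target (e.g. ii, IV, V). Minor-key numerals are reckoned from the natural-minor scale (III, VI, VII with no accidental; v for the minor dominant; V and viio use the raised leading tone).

V

The chord is a dominant seventh chord on C#.
A dominant resolves down a perfect fifth: C# → F#. In B minor, F# is scale degree 5, i.e. V.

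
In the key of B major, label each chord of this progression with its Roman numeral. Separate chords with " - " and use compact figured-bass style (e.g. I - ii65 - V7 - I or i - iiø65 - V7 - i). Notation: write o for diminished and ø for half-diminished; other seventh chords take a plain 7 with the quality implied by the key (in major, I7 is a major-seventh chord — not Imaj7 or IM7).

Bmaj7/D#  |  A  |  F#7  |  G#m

I65 - bVII - V7 - vi

Bmaj7/D#: major seventh chord on B = scale degree 1 → I65.
A: major triad on A — chromatic; bVII (borrowed from the parallel minor).
F#7: dominant seventh chord on F# = scale degree 5 → V7.
G#m has root G#, degree 6 in B major, so vi.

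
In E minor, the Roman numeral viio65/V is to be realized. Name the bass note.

C#

The applied chord viio65/V is rooted on A#: A#-C#-E-G.
The figure 65 means first inversion — the third is in the bass.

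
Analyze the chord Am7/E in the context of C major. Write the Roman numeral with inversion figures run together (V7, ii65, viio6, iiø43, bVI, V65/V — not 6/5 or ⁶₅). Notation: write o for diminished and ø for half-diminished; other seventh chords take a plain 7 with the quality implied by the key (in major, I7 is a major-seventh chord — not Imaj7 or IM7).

Stacked in thirds the chord is A-C-E-G: a minor seventh chord on A.
In C major, A is the submediant; the diatonic minor seventh chord there is vi7.
With E in the bass the chord is in second inversion, so the figured bass is 43.

vi43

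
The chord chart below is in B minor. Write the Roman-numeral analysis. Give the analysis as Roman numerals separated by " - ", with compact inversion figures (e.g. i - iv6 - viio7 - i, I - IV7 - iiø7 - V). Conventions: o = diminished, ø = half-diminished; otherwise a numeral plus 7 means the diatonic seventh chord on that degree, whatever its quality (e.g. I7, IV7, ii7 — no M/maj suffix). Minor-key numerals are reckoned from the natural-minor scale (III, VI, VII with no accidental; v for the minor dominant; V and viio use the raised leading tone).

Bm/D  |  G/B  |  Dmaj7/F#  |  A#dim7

Bm/D: minor triad on B = scale degree 1 → i6.
G/B: root G is the submediant; major triad there is VI6.
Dmaj7/F#: root D is the mediant; major seventh chord there is III65.
A#dim7: fully diminished seventh chord on A# = scale degree 7 → viio7.

i6 - VI6 - III65 - viio7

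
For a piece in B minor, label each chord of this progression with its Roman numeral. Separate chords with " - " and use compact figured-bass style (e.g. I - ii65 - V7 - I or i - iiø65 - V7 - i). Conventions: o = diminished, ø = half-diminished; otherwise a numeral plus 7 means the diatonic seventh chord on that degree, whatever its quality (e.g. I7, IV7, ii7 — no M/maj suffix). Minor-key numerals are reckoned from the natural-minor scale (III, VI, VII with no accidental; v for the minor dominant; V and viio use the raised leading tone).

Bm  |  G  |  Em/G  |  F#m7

i - VI - iv6 - v7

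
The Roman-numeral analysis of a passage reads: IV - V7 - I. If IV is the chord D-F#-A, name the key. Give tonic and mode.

A major

The anchor chord is a major triad on D, labeled IV.
Counting down 3 scale steps from D places the tonic on A; a major triad on degree 4 is diatonic only in major.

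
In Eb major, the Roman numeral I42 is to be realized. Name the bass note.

D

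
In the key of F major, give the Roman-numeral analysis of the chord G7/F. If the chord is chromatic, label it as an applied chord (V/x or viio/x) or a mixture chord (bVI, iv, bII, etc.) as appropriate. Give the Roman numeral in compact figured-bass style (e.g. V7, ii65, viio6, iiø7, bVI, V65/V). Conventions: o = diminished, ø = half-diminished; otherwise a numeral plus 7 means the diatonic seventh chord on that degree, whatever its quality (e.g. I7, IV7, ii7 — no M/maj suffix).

V42/V

The pitches G-B-D-F form a dominant seventh chord rooted on G.
G is not a diatonic chord root with this quality in F major, but it lies a perfect fifth above C (V), so the chord functions as an applied dominant of V.
With F in the bass the chord is in third inversion, so the figured bass is 42.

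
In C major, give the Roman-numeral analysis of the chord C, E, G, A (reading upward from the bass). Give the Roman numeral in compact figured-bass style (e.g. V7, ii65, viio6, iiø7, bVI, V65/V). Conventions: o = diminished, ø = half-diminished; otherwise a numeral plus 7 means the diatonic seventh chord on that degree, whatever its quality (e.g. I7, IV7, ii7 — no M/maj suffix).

vi65

Stacked in thirds the chord is A-C-E-G: a minor seventh chord on A.
A is scale degree 6 in C major, and a minor seventh chord on that degree is written vi7.
With C in the bass the chord is in first inversion, so the figured bass is 65.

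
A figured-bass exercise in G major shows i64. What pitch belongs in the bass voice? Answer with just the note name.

i in G major has root G; the chord is G-Bb-D.
The figure 64 means second inversion — the fifth is in the bass.

D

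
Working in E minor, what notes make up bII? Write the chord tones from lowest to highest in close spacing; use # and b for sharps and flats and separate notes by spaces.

F A C

Scale degree 2 in E minor is F#; lowering it a half step gives F. bII is the Neapolitan chord — a major triad on the lowered second degree.
So the chord is F-A-C, a major triad.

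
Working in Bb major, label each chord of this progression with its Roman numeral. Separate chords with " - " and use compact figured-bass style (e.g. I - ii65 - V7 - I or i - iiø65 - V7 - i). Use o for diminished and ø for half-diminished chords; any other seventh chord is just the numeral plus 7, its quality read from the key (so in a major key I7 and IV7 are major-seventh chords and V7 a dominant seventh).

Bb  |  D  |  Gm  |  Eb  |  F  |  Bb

Bb has root Bb, degree 1 in Bb major, so I.
D: chromatic; D is V of vi, so V/vi.
Gm has root G, degree 6 in Bb major, so vi.
Eb: root Eb is the subdominant; major triad there is IV.
F: root F is the dominant; major triad there is V.
Bb: major triad on Bb = scale degree 1 → I.

I - V/vi - vi - IV - V - I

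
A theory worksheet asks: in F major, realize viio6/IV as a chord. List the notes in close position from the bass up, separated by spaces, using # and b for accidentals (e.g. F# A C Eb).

viio6/IV is a secondary leading-tone chord. The target IV is Bb in F major; the applied chord is rooted a semitone below, on A.
Building a diminished triad on A gives A-C-Eb.
The figured bass 6 indicates first inversion, placing the third (C) in the bass: C-Eb-A.

C Eb A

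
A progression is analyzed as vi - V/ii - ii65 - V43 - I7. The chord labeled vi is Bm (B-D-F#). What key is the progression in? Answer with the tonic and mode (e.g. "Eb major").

D major

The chord Bm is a minor triad rooted on B; its label is vi.
Counting down 5 scale steps from B places the tonic on D; a minor triad on degree 6 is diatonic only in major.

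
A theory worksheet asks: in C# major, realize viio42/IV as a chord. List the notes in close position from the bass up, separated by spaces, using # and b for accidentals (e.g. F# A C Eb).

viio42/IV is a secondary leading-tone chord. The target IV is F# in C# major; the applied chord is rooted a semitone below, on E#.
Building a fully diminished seventh chord on E# gives E#-G#-B-D.
The figured bass 42 indicates third inversion, placing the seventh (D) in the bass: D-E#-G#-B.

D E# G# B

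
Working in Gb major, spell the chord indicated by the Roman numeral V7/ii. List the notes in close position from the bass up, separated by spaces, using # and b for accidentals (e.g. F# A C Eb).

Eb G Bb Db

The slash means an applied dominant: we want the dominant of ii. In Gb major, ii is Ab minor, and its dominant is built on Eb.
Building a dominant seventh chord on Eb gives Eb-G-Bb-Db.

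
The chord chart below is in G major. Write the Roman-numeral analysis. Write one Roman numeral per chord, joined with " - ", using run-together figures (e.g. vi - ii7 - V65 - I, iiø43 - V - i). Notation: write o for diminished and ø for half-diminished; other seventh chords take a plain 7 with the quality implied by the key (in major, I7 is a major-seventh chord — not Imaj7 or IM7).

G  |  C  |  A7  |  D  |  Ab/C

I - IV - V7/V - V - bII6

G: root G is the tonic; major triad there is I.
C has root C, degree 4 in G major, so IV.
A7: chromatic; A is V of V, so V7/V.
D has root D, degree 5 in G major, so V.
Ab/C: Ab with this quality isn't in the key; a major triad on b2 is the Neapolitan sixth, bII6 (third, C, in the bass — hence the 6).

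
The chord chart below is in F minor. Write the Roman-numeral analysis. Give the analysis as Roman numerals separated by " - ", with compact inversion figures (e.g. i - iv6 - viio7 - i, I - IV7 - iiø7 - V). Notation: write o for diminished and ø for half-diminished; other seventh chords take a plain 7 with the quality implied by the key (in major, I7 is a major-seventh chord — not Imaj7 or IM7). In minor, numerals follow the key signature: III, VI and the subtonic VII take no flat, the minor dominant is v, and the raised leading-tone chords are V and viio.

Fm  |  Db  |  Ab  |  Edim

i - VI - III - viio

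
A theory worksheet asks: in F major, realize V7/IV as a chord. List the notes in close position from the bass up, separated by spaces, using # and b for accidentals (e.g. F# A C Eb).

V7/IV is a secondary dominant — the dominant seventh of IV. IV in F major is Bb, so the applied chord's root is F, a perfect fifth above.
Building a dominant seventh chord on F gives F-A-C-Eb.

F A C Eb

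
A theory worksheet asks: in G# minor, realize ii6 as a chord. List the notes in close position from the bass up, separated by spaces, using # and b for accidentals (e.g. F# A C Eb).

C# E# A#

ii6 is the minor supertonic, borrowed from the parallel major (the Dorian ii). In G# minor that root is A#.
So the chord is A#-C#-E#.
The figured bass 6 indicates first inversion, placing the third (C#) in the bass: C#-E#-A#.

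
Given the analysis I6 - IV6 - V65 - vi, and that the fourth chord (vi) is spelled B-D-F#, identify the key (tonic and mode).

D major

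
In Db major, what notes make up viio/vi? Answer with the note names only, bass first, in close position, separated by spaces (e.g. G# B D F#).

viio/vi is a secondary leading-tone chord. The target vi is Bb in Db major; the applied chord is rooted a semitone below, on A.
Building a diminished triad on A gives A-C-Eb.

A C Eb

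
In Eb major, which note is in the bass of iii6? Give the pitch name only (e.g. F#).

Bb

iii in Eb major has root G; the chord is G-Bb-D.
The figure 6 means first inversion — the third is in the bass.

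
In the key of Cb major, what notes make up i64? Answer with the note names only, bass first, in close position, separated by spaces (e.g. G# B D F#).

Gb Cb Ebb

Scale degree 1 in Cb major is Cb; here the chord built on it is altered to a minor triad. i64 is the minor tonic, borrowed from the parallel minor.
So the chord is Cb-Ebb-Gb.
The figured bass 64 indicates second inversion, placing the fifth (Gb) in the bass: Gb-Cb-Ebb.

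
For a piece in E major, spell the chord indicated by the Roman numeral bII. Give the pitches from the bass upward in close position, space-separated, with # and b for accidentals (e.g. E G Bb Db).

F A C

Scale degree 2 in E major is F#; lowering it a half step gives F. bII is the Neapolitan chord — a major triad on the lowered second degree.
So the chord is F-A-C.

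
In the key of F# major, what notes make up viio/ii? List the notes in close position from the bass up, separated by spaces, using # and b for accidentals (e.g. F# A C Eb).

The slash marks an applied leading-tone chord: viio of ii. In F# major, ii is G#, so the leading tone to it is F##, a half step below.
Building a diminished triad on F## gives F##-A#-C#.

F## A# C#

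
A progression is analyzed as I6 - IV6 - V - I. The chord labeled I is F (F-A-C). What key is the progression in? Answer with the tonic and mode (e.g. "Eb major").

The chord F is a major triad rooted on F; its label is I.
If F is scale degree 1 and the mode makes that degree carry a major triad, the tonic is F and the mode is major.

F major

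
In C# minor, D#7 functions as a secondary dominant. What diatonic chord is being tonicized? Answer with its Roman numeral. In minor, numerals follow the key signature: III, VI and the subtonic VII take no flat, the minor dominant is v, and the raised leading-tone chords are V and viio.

V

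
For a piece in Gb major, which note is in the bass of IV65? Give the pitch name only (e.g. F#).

IV in Gb major has root Cb; the chord is Cb-Eb-Gb-Bb.
The figure 65 means first inversion — the third is in the bass.

Eb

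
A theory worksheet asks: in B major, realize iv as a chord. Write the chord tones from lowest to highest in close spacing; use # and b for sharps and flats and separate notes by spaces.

E G B

iv is the minor subdominant, borrowed from the parallel minor. In B major that root is E.
So the chord is E-G-B.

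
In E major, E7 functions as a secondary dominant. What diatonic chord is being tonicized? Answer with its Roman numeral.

The chord is a dominant seventh chord on E.
A dominant resolves down a perfect fifth: E → A. In E major, A is scale degree 4, i.e. IV.

IV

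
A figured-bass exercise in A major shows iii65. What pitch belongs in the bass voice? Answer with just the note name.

iii in A major has root C#; the chord is C#-E-G#-B.
The figure 65 means first inversion — the third is in the bass.

E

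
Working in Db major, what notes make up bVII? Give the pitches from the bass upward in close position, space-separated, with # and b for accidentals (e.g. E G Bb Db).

bVII is a major triad on the lowered seventh degree (the subtonic), borrowed from the parallel minor. In Db major that root is Cb.
So the chord is Cb-Eb-Gb.

Cb Eb Gb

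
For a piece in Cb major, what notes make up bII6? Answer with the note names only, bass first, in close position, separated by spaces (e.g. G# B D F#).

Fb Abb Dbb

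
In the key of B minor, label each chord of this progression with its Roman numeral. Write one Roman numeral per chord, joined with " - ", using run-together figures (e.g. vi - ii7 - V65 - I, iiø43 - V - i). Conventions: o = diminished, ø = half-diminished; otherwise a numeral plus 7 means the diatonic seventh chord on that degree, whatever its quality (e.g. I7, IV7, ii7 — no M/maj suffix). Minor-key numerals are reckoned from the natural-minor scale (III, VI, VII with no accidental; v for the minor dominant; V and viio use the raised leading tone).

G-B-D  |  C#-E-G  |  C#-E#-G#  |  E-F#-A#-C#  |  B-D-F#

G-B-D has root G, degree 6 in B minor, so VI.
C#-E-G: root C# is the supertonic; diminished triad there is iio.
C#-E#-G# is the secondary dominant of V (major triad on C#): V/V.
E-F#-A#-C# has root F#, degree 5 in B minor, so V42.
B-D-F# has root B, degree 1 in B minor, so i.

VI - iio - V/V - V42 - i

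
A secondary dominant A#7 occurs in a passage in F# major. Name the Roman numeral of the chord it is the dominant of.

The chord is a dominant seventh chord on A#.
A dominant resolves down a perfect fifth: A# → D#. In F# major, D# is scale degree 6, i.e. vi.

vi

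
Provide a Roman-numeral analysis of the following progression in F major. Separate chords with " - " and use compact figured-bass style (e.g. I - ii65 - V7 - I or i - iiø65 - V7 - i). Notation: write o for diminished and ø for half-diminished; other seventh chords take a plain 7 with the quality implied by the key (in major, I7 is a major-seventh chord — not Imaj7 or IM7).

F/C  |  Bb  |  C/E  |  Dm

I64 - IV - V6 - vi

F/C: root F is the tonic; major triad there is I64.
Bb has root Bb, degree 4 in F major, so IV.
C/E has root C, degree 5 in F major, so V6.
Dm: root D is the submediant; minor triad there is vi.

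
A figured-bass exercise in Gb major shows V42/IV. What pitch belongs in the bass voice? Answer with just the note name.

Fb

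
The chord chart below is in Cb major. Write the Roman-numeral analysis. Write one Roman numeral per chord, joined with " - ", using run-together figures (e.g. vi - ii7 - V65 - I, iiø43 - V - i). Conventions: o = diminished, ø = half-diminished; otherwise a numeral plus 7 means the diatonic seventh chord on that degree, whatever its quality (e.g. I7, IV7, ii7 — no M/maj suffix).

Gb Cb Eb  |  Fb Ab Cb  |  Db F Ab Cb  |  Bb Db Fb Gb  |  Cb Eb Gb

Gb-Cb-Eb: root Cb is the tonic; major triad there is I64.
Fb-Ab-Cb: root Fb is the subdominant; major triad there is IV.
Db-F-Ab-Cb: a dominant seventh chord on Db, the applied dominant of V → V7/V.
Bb-Db-Fb-Gb: root Gb is the dominant; dominant seventh chord there is V65.
Cb-Eb-Gb: root Cb is the tonic; major triad there is I.

I64 - IV - V7/V - V65 - I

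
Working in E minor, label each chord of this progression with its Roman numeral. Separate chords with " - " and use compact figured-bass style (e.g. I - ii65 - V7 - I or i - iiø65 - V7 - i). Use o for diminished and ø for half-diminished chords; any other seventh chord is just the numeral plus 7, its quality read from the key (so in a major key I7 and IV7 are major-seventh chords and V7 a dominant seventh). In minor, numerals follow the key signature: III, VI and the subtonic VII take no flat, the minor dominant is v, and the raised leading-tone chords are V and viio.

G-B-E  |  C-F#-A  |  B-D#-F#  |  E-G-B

G-B-E: minor triad on E = scale degree 1 → i6.
C-F#-A: diminished triad on F# = scale degree 2 → iio64.
B-D#-F#: major triad on B = scale degree 5 → V.
E-G-B: minor triad on E = scale degree 1 → i.

i6 - iio64 - V - i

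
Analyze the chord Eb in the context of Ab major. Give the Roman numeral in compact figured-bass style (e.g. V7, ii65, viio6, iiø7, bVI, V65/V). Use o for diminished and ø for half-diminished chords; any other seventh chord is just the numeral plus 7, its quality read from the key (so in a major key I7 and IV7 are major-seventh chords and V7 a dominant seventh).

Stacked in thirds the chord is Eb-G-Bb: a major triad on Eb.
Eb is scale degree 5 in Ab major, and a major triad on that degree is written V.

V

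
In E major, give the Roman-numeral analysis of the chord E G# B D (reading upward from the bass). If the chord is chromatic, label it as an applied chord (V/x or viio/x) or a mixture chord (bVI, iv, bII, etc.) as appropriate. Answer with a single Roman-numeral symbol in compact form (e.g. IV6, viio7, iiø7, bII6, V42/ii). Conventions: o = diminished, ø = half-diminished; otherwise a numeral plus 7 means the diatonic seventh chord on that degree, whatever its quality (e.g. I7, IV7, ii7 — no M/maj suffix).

V7/IV

Stacked in thirds the chord is E-G#-B-D: a dominant seventh chord on E.
E is not a diatonic chord root with this quality in E major, but it lies a perfect fifth above A (IV), so the chord functions as an applied dominant of IV.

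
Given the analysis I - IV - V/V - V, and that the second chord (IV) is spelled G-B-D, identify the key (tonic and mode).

The anchor chord is a major triad on G, labeled IV.
IV on G implies G is the subdominant; that puts the tonic at D, and the uppercase numeral fits major mode.

D major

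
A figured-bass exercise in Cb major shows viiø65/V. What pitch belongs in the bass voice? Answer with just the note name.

Ab

The applied chord viiø65/V is rooted on F: F-Ab-Cb-Eb.
The figure 65 means first inversion — the third is in the bass.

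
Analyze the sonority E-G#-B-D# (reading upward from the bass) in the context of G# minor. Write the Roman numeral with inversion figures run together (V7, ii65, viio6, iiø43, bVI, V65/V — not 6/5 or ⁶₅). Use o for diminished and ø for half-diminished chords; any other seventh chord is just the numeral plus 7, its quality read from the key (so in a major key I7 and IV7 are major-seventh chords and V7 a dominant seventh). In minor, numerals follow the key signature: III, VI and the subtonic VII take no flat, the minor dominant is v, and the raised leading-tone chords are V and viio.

VI7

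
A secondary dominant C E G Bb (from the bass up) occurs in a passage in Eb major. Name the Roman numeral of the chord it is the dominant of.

ii

The chord is a dominant seventh chord on C.
A dominant resolves down a perfect fifth: C → F. In Eb major, F is scale degree 2, i.e. ii.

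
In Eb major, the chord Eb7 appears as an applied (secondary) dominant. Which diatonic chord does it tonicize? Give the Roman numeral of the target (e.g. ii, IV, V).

IV

The chord is a dominant seventh chord on Eb.
A dominant resolves down a perfect fifth: Eb → Ab. In Eb major, Ab is scale degree 4, i.e. IV.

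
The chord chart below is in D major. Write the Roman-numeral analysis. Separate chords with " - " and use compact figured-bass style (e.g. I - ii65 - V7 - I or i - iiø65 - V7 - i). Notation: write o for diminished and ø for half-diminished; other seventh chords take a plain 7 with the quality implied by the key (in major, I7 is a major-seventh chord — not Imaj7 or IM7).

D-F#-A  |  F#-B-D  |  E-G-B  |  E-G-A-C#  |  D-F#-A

I - vi64 - ii - V43 - I

D-F#-A has root D, degree 1 in D major, so I.
F#-B-D has root B, degree 6 in D major, so vi64.
E-G-B has root E, degree 2 in D major, so ii.
E-G-A-C#: root A is the dominant; dominant seventh chord there is V43.
D-F#-A: root D is the tonic; major triad there is I.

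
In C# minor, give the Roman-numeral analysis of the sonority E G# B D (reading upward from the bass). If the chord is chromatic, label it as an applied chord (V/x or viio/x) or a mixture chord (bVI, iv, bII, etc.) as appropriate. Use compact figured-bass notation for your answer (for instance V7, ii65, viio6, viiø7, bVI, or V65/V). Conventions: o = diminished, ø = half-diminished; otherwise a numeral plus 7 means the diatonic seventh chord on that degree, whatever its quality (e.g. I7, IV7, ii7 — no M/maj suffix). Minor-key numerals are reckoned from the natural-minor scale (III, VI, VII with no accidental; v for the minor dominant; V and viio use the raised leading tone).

V7/VI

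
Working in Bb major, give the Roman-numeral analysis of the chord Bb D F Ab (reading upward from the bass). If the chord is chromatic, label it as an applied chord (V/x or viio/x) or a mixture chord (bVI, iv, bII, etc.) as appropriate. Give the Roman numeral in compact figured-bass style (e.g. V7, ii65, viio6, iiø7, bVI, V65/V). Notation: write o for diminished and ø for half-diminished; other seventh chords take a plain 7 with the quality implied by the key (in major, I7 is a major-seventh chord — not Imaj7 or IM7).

V7/IV

The pitches Bb-D-F-Ab form a dominant seventh chord rooted on Bb.
Bb is not a diatonic chord root with this quality in Bb major, but it lies a perfect fifth above Eb (IV), so the chord functions as an applied dominant of IV.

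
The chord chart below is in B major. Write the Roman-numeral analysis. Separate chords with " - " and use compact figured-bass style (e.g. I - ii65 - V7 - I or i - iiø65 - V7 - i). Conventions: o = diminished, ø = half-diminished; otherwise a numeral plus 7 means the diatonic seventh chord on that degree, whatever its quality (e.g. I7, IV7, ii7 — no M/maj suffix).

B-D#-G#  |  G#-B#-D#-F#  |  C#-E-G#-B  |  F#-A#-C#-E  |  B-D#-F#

vi6 - V7/ii - ii7 - V7 - I

B-D#-G#: root G# is the submediant; minor triad there is vi6.
G#-B#-D#-F#: chromatic; G# is V of ii, so V7/ii.
C#-E-G#-B has root C#, degree 2 in B major, so ii7.
F#-A#-C#-E: root F# is the dominant; dominant seventh chord there is V7.
B-D#-F# has root B, degree 1 in B major, so I.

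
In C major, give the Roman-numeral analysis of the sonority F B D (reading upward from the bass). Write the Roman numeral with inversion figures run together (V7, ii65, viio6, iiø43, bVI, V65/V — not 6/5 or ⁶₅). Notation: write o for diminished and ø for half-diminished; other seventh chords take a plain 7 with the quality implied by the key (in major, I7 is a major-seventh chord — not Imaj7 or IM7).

viio64

Stacked in thirds the chord is B-D-F: a diminished triad on B.
B is scale degree 7 in C major, and a diminished triad on that degree is written viio.
With F in the bass the chord is in second inversion, so the figured bass is 64.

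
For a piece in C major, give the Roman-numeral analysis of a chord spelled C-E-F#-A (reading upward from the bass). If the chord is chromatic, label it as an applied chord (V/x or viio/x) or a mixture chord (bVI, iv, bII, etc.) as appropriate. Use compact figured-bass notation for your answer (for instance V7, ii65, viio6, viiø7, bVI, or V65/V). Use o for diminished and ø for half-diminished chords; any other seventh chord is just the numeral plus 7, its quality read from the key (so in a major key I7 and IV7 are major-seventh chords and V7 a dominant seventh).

viiø43/V

The pitches F#-A-C-E form a half-diminished seventh chord rooted on F#.
F# sits a half step below G (V in C major); a diminished chord there is the applied leading-tone chord of V.
With C in the bass the chord is in second inversion, so the figured bass is 43.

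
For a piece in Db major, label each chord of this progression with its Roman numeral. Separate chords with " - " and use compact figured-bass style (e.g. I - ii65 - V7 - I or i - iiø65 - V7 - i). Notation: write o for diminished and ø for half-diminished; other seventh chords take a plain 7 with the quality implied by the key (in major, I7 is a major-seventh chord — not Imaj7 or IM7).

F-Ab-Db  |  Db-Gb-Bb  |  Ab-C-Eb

F-Ab-Db: major triad on Db = scale degree 1 → I6.
Db-Gb-Bb: major triad on Gb = scale degree 4 → IV64.
Ab-C-Eb: major triad on Ab = scale degree 5 → V.

I6 - IV64 - V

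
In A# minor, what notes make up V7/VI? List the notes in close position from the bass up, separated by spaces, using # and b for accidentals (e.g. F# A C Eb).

C# E# G# B

V7/VI is a secondary dominant — the dominant seventh of VI. VI in A# minor is F#, so the applied chord's root is C#, a perfect fifth above.
Building a dominant seventh chord on C# gives C#-E#-G#-B.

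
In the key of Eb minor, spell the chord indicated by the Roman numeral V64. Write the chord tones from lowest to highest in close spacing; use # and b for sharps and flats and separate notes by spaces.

F Bb D

In Eb minor, the dominant is Bb. The dominant is major (leading tone raised), so V is a major triad.
That chord is spelled Bb-D-F.
With the 64 figure the chord is in second inversion; from the bass F upward in close position it reads F-Bb-D.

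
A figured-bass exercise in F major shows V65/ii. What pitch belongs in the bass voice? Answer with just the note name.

F#

The applied chord V65/ii is rooted on D: D-F#-A-C.
The figure 65 means first inversion — the third is in the bass.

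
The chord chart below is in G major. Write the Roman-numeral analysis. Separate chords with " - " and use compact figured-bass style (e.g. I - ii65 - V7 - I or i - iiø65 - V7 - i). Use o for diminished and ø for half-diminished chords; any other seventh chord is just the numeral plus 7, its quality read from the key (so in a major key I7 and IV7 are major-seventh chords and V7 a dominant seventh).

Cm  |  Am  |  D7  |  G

iv - ii - V7 - I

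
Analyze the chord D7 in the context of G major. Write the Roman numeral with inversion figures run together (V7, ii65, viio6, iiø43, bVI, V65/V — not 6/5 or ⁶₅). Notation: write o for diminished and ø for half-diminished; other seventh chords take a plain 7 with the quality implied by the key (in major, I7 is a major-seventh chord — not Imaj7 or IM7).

V7

The pitches D-F#-A-C form a dominant seventh chord rooted on D.
D is scale degree 5 in G major, and a dominant seventh chord on that degree is written V7.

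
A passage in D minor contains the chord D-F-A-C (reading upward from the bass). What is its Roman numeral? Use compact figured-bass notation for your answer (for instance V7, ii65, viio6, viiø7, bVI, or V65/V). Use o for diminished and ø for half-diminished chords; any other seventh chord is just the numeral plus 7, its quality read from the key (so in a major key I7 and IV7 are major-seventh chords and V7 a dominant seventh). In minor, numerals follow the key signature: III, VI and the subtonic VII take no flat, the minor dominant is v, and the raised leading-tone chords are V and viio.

Stacked in thirds the chord is D-F-A-C: a minor seventh chord on D.
In D minor, D is the tonic; the diatonic minor seventh chord there is i7.

i7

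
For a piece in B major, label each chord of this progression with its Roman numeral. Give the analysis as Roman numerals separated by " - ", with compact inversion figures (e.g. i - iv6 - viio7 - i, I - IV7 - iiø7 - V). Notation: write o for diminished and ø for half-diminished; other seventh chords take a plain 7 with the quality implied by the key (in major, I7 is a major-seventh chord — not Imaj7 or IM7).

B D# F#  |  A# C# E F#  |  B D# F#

I - V65 - I

B-D#-F#: major triad on B = scale degree 1 → I.
A#-C#-E-F# has root F#, degree 5 in B major, so V65.
B-D#-F#: major triad on B = scale degree 1 → I.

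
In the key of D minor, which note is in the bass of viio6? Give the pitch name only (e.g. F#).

E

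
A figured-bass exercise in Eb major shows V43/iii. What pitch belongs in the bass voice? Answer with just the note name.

A

The applied chord V43/iii is rooted on D: D-F#-A-C.
The figure 43 means second inversion — the fifth is in the bass.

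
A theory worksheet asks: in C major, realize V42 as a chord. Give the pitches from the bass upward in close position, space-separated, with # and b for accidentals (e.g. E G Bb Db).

F G B D

The numeral's case and figure indicate a dominant seventh chord. In C major its root, scale degree 5, is G.
Stacking thirds from G gives G-B-D-F.
The figured bass 42 indicates third inversion, placing the seventh (F) in the bass: F-G-B-D.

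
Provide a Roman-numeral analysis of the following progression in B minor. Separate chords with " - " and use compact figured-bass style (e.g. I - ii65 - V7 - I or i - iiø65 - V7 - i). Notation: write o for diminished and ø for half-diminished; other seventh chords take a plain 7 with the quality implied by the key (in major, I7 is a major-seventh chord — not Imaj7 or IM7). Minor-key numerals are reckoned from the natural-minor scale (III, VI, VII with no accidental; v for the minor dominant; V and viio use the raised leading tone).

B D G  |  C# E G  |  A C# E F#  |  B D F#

B-D-G: major triad on G = scale degree 6 → VI6.
C#-E-G: diminished triad on C# = scale degree 2 → iio.
A-C#-E-F#: minor seventh chord on F# = scale degree 5 → v65.
B-D-F#: root B is the tonic; minor triad there is i.

VI6 - iio - v65 - i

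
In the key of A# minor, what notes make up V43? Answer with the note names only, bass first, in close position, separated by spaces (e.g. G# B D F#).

B# D# E# G##

In A# minor, the dominant is E#. The dominant is major (leading tone raised), so V is a dominant seventh chord.
Stacking thirds from E# gives E#-G##-B#-D#.
With the 43 figure the chord is in second inversion; from the bass B# upward in close position it reads B#-D#-E#-G##.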